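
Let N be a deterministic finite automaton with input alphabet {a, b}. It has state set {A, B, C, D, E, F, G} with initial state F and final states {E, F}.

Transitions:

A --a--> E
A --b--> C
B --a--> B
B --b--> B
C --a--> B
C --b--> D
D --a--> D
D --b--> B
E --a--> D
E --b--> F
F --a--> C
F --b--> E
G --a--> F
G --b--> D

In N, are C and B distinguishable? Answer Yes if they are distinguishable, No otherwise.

No

Reachable states from the start: {B,C,D,E,F}. Unreachable: {A,G} — drop them.
P0 = {E,F} | {B,C,D}.
No further refinement is possible. Final partition (2 blocks): {E,F} | {B,C,D}.
C and B lie in the same block of the stable partition, so they are equivalent — no string distinguishes them.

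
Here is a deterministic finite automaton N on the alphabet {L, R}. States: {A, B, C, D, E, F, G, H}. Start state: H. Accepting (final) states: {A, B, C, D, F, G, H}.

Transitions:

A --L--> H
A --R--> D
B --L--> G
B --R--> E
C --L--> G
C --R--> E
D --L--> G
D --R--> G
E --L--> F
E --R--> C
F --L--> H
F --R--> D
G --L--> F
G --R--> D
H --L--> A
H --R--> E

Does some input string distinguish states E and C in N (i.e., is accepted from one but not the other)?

Yes

Reachable states from the start: {A,C,D,E,F,G,H}. Unreachable: {B} — drop them.
Start with accepting vs non-accepting: {A,C,D,F,G,H} | {E}.
Split {A,C,D,F,G,H} by δ(·,R) → {A,D,F,G} and {C,H}.
Split {A,D,F,G} by δ(·,L) → {A,F} and {D,G}.
Split {C,H} by δ(·,L) → {C} and {H}.
On input L, block {D,G} splits into {D} and {G}.
The partition is now stable with 6 blocks: {A,F} | {E} | {C} | {D} | {H} | {G}.
E and C end up in different blocks, so they are distinguishable. For instance, the string 'ε' is accepted from only C.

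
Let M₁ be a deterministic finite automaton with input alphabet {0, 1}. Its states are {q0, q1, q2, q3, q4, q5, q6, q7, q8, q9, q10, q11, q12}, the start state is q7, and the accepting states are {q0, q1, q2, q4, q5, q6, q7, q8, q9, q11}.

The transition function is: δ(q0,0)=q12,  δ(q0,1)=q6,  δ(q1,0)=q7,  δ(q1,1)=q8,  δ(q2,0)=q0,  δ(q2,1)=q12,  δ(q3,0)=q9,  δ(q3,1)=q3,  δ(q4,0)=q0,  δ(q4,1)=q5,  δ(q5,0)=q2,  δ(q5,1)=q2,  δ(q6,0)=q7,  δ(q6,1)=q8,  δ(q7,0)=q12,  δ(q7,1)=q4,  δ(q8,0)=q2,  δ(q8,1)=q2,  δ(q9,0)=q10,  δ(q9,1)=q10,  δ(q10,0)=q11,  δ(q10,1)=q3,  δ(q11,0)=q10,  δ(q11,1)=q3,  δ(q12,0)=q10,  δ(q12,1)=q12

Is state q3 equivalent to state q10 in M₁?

Yes

First remove the unreachable states {q1}; 12 states remain.
Initial partition by acceptance: {q0,q2,q4,q5,q6,q7,q8,q9,q11} | {q3,q10,q12}.
Refine {q0,q2,q4,q5,q6,q7,q8,q9,q11} on symbol 0: members go to different blocks, giving {q2,q4,q5,q6,q8} and {q0,q7,q9,q11}.
Refine {q2,q4,q5,q6,q8} on symbol 0: members go to different blocks, giving {q2,q4,q6} and {q5,q8}.
Refine {q2,q4,q6} on symbol 1: members go to different blocks, giving {q4,q6} and {q2}.
On input 0, block {q3,q10,q12} splits into {q3,q10} and {q12}.
On input 0, block {q0,q7,q9,q11} splits into {q0,q7} and {q9,q11}.
The partition is now stable with 7 blocks: {q4,q6} | {q3,q10} | {q0,q7} | {q5,q8} | {q2} | {q12} | {q9,q11}.
q3 and q10 lie in the same block of the stable partition, so they are equivalent — no string distinguishes them.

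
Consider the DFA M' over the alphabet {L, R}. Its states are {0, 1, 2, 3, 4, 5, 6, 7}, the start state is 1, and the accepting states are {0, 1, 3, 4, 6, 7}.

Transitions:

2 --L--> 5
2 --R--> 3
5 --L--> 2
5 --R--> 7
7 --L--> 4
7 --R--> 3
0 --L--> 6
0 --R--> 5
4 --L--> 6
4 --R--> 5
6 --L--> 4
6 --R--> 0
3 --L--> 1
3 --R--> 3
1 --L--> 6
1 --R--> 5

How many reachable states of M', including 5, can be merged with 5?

Start with accepting vs non-accepting: {0,1,3,4,6,7} | {2,5}.
Refine {0,1,3,4,6,7} on symbol R: members go to different blocks, giving {0,1,4} and {3,6,7}.
Split {3,6,7} by δ(·,R) → {3,7} and {6}.
Stable partition: {0,1,4} | {2,5} | {3,7} | {6} — 4 equivalence classes.
The equivalence class containing 5 is {2,5}, of size 2.

2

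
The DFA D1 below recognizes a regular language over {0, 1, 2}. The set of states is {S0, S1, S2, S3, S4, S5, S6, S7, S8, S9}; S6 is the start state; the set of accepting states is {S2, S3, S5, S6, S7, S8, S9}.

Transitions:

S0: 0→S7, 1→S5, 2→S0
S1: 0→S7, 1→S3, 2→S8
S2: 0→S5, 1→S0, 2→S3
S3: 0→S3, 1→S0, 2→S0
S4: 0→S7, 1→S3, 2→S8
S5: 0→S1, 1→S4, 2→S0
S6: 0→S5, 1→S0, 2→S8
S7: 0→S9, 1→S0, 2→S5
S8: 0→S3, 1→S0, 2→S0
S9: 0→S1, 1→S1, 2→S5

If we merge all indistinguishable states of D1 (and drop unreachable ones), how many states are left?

Reachable states from the start: {S0,S1,S3,S4,S5,S6,S7,S8,S9}. Unreachable: {S2} — drop them.
Initial partition by acceptance: {S3,S5,S6,S7,S8,S9} | {S0,S1,S4}.
On input 0, block {S3,S5,S6,S7,S8,S9} splits into {S3,S6,S7,S8} and {S5,S9}.
Split {S3,S6,S7,S8} by δ(·,0) → {S3,S8} and {S6,S7}.
Refine {S0,S1,S4} on symbol 1: members go to different blocks, giving {S1,S4} and {S0}.
Split {S5,S9} by δ(·,2) → {S5} and {S9}.
On input 0, block {S6,S7} splits into {S6} and {S7}.
No further refinement is possible. Final partition (7 blocks): {S3,S8} | {S1,S4} | {S5} | {S6} | {S0} | {S9} | {S7}.

7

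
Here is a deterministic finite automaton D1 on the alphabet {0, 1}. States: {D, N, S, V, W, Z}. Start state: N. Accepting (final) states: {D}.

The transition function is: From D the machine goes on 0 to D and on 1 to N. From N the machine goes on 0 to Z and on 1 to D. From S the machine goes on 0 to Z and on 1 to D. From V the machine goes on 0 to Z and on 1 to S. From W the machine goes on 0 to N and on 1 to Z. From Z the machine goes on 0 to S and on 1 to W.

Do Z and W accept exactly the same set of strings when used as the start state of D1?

First remove the unreachable states {V}; 5 states remain.
P0 = {D} | {N,S,W,Z}.
Refine {N,S,W,Z} on symbol 1: members go to different blocks, giving {W,Z} and {N,S}.
No further refinement is possible. Final partition (3 blocks): {D} | {W,Z} | {N,S}.
Z and W lie in the same block of the stable partition, so they are equivalent — no string distinguishes them.

Yes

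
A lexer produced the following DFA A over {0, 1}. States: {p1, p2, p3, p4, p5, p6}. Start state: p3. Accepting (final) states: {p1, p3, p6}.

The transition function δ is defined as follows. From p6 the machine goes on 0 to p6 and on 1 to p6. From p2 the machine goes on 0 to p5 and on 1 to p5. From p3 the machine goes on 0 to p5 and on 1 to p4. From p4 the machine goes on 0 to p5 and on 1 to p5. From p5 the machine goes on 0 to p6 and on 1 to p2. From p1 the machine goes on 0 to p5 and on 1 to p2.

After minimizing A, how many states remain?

4

Reachable states from the start: {p2,p3,p4,p5,p6}. Unreachable: {p1} — drop them.
P0 = {p3,p6} | {p2,p4,p5}.
Split {p3,p6} by δ(·,0) → {p3} and {p6}.
Refine {p2,p4,p5} on symbol 0: members go to different blocks, giving {p2,p4} and {p5}.
No further refinement is possible. Final partition (4 blocks): {p3} | {p2,p4} | {p6} | {p5}.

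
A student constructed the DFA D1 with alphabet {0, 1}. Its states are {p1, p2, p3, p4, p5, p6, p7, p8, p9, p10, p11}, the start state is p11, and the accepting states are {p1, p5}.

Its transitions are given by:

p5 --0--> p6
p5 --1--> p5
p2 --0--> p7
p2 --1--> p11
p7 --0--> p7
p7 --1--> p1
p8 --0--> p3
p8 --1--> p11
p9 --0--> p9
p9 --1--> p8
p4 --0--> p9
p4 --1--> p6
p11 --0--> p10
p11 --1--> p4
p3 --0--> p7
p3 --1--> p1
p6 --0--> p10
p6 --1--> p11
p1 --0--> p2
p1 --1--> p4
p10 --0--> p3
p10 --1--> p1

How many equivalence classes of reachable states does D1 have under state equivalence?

Reachable states from the start: {p1,p2,p3,p4,p6,p7,p8,p9,p10,p11}. Unreachable: {p5} — drop them.
Start with accepting vs non-accepting: {p1} | {p2,p3,p4,p6,p7,p8,p9,p10,p11}.
On input 1, block {p2,p3,p4,p6,p7,p8,p9,p10,p11} splits into {p2,p4,p6,p8,p9,p11} and {p3,p7,p10}.
Split {p2,p4,p6,p8,p9,p11} by δ(·,0) → {p2,p6,p8,p11} and {p4,p9}.
Refine {p2,p6,p8,p11} on symbol 1: members go to different blocks, giving {p2,p6,p8} and {p11}.
The partition is now stable with 5 blocks: {p1} | {p2,p6,p8} | {p3,p7,p10} | {p4,p9} | {p11}.

5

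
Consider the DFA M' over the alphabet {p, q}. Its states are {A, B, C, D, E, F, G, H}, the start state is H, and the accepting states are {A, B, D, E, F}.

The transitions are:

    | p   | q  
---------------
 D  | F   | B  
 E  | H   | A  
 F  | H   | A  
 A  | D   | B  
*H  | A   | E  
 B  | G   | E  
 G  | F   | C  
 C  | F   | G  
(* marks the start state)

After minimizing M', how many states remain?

Every state is reachable, so we keep all 8.
P0 = {A,B,D,E,F} | {C,G,H}.
Refine {A,B,D,E,F} on symbol p: members go to different blocks, giving {B,E,F} and {A,D}.
On input q, block {B,E,F} splits into {E,F} and {B}.
Refine {C,G,H} on symbol p: members go to different blocks, giving {C,G} and {H}.
Split {A,D} by δ(·,p) → {A} and {D}.
No further refinement is possible. Final partition (6 blocks): {E,F} | {C,G} | {A} | {B} | {H} | {D}.

6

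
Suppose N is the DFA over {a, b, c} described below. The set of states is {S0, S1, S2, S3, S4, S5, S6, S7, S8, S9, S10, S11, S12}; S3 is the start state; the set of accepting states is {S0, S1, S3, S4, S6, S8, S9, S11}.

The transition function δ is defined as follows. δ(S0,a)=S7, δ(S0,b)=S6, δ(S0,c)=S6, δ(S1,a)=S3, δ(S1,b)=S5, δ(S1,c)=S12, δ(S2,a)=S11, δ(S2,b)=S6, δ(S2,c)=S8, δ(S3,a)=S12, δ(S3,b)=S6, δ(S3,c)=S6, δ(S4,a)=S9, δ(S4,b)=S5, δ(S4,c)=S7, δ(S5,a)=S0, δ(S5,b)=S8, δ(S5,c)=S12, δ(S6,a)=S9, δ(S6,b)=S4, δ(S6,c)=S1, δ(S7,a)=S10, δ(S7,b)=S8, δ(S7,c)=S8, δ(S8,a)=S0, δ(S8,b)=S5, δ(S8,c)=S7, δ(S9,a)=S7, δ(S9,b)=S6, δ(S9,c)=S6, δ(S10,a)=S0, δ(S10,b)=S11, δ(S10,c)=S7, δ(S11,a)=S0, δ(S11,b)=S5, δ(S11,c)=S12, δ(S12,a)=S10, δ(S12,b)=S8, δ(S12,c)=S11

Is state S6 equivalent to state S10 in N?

Reachable states from the start: {S0,S1,S3,S4,S5,S6,S7,S8,S9,S10,S11,S12}. Unreachable: {S2} — drop them.
Initial partition by acceptance: {S0,S1,S3,S4,S6,S8,S9,S11} | {S5,S7,S10,S12}.
Refine {S0,S1,S3,S4,S6,S8,S9,S11} on symbol a: members go to different blocks, giving {S1,S4,S6,S8,S11} and {S0,S3,S9}.
Split {S1,S4,S6,S8,S11} by δ(·,b) → {S1,S4,S8,S11} and {S6}.
Refine {S5,S7,S10,S12} on symbol a: members go to different blocks, giving {S5,S10} and {S7,S12}.
The partition is now stable with 5 blocks: {S1,S4,S8,S11} | {S5,S10} | {S0,S3,S9} | {S6} | {S7,S12}.
S6 and S10 end up in different blocks, so they are distinguishable. For instance, the string 'ε' is accepted from only S6.

No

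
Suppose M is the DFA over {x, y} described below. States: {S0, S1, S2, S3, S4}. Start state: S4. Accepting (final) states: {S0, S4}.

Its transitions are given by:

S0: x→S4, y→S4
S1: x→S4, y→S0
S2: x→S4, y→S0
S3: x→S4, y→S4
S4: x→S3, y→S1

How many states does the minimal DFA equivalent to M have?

States {S2} cannot be reached from the start state, so discard them.
Initial partition by acceptance: {S0,S4} | {S1,S3}.
Refine {S0,S4} on symbol x: members go to different blocks, giving {S0} and {S4}.
Refine {S1,S3} on symbol y: members go to different blocks, giving {S1} and {S3}.
The partition is now stable with 4 blocks: {S0} | {S1} | {S4} | {S3}.

4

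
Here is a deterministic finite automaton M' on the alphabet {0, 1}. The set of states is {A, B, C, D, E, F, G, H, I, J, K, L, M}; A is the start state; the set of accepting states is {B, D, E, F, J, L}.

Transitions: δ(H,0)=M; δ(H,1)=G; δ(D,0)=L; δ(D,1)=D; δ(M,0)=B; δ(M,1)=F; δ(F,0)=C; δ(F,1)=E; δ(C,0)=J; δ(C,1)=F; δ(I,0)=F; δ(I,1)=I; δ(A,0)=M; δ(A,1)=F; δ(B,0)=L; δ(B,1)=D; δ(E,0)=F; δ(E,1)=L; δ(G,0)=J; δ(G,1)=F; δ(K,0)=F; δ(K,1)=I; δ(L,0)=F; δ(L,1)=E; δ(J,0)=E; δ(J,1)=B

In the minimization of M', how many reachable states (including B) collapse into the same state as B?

States {G,H,I,K} cannot be reached from the start state, so discard them.
Start with accepting vs non-accepting: {B,D,E,F,J,L} | {A,C,M}.
Split {B,D,E,F,J,L} by δ(·,0) → {B,D,E,J,L} and {F}.
Refine {B,D,E,J,L} on symbol 0: members go to different blocks, giving {B,D,J} and {E,L}.
Split {A,C,M} by δ(·,0) → {C,M} and {A}.
The partition is now stable with 5 blocks: {B,D,J} | {C,M} | {F} | {E,L} | {A}.
The equivalence class containing B is {B,D,J}, of size 3.

3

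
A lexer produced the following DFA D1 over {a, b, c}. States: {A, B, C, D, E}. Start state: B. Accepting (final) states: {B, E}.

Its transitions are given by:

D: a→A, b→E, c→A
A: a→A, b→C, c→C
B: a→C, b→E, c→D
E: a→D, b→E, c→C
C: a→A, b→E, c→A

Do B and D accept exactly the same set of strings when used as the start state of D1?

No

Start with accepting vs non-accepting: {B,E} | {A,C,D}.
On input b, block {A,C,D} splits into {C,D} and {A}.
The partition is now stable with 3 blocks: {B,E} | {C,D} | {A}.
B and D end up in different blocks, so they are distinguishable. For instance, the string 'ε' is accepted from only B.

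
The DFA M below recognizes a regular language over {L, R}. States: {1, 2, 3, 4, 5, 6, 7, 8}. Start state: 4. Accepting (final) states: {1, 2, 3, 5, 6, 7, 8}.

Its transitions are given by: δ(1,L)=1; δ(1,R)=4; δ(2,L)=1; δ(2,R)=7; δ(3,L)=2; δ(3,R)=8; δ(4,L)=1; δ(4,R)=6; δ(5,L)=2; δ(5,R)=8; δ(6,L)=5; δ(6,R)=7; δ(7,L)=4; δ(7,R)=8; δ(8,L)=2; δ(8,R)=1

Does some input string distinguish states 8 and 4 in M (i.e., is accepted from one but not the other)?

First remove the unreachable states {3}; 7 states remain.
Start with accepting vs non-accepting: {1,2,5,6,7,8} | {4}.
Split {1,2,5,6,7,8} by δ(·,L) → {1,2,5,6,8} and {7}.
Split {1,2,5,6,8} by δ(·,R) → {2,6} and {5,8} and {1}.
Refine {2,6} on symbol L: members go to different blocks, giving {2} and {6}.
Refine {5,8} on symbol R: members go to different blocks, giving {5} and {8}.
No further refinement is possible. Final partition (7 blocks): {2} | {4} | {7} | {5} | {1} | {6} | {8}.
8 and 4 end up in different blocks, so they are distinguishable. For instance, the string 'ε' is accepted from only 8.

Yes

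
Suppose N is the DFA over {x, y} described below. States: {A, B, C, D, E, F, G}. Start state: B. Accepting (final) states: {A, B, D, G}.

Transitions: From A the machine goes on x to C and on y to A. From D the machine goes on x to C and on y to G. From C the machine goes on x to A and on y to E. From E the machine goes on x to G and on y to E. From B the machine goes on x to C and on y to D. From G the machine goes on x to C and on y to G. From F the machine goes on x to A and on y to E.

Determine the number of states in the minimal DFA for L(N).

2

First remove the unreachable states {F}; 6 states remain.
P0 = {A,B,D,G} | {C,E}.
No further refinement is possible. Final partition (2 blocks): {A,B,D,G} | {C,E}.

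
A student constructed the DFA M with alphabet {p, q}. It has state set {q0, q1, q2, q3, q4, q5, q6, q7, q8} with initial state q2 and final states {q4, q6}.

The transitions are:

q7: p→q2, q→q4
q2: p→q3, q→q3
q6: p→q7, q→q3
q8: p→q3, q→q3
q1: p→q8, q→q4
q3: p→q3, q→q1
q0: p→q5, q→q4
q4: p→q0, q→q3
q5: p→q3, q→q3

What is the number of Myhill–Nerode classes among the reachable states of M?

4

Reachable states from the start: {q0,q1,q2,q3,q4,q5,q8}. Unreachable: {q6,q7} — drop them.
Start with accepting vs non-accepting: {q4} | {q0,q1,q2,q3,q5,q8}.
Split {q0,q1,q2,q3,q5,q8} by δ(·,q) → {q2,q3,q5,q8} and {q0,q1}.
Split {q2,q3,q5,q8} by δ(·,q) → {q2,q5,q8} and {q3}.
Stable partition: {q4} | {q2,q5,q8} | {q0,q1} | {q3} — 4 equivalence classes.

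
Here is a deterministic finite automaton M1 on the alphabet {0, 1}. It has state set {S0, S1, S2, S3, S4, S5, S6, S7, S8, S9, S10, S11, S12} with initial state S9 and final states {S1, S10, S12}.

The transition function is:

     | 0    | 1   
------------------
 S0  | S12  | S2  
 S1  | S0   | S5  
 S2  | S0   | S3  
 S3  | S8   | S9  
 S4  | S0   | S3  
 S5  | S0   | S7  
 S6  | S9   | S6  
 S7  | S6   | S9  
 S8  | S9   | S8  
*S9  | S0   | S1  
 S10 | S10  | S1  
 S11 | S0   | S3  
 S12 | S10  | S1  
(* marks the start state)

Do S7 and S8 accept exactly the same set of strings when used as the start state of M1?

Reachable states from the start: {S0,S1,S2,S3,S5,S6,S7,S8,S9,S10,S12}. Unreachable: {S4,S11} — drop them.
P0 = {S1,S10,S12} | {S0,S2,S3,S5,S6,S7,S8,S9}.
Refine {S1,S10,S12} on symbol 0: members go to different blocks, giving {S10,S12} and {S1}.
Refine {S0,S2,S3,S5,S6,S7,S8,S9} on symbol 0: members go to different blocks, giving {S2,S3,S5,S6,S7,S8,S9} and {S0}.
On input 0, block {S2,S3,S5,S6,S7,S8,S9} splits into {S3,S6,S7,S8} and {S2,S5,S9}.
Split {S3,S6,S7,S8} by δ(·,0) → {S3,S7} and {S6,S8}.
Split {S2,S5,S9} by δ(·,1) → {S2,S5} and {S9}.
Stable partition: {S10,S12} | {S3,S7} | {S1} | {S0} | {S2,S5} | {S6,S8} | {S9} — 7 equivalence classes.
S7 and S8 end up in different blocks, so they are distinguishable. For instance, the string '01' is accepted from only S8.

No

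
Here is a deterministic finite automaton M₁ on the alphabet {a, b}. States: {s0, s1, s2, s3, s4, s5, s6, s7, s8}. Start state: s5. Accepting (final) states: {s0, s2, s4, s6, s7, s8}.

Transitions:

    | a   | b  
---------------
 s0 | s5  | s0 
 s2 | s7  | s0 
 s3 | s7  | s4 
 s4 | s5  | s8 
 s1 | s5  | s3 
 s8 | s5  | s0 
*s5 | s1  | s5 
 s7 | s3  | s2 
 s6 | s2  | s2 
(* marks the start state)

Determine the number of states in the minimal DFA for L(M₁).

Reachable states from the start: {s0,s1,s2,s3,s4,s5,s7,s8}. Unreachable: {s6} — drop them.
P0 = {s0,s2,s4,s7,s8} | {s1,s3,s5}.
On input a, block {s0,s2,s4,s7,s8} splits into {s0,s4,s7,s8} and {s2}.
On input b, block {s0,s4,s7,s8} splits into {s0,s4,s8} and {s7}.
Refine {s1,s3,s5} on symbol a: members go to different blocks, giving {s1,s5} and {s3}.
Refine {s1,s5} on symbol b: members go to different blocks, giving {s1} and {s5}.
No further refinement is possible. Final partition (6 blocks): {s0,s4,s8} | {s1} | {s2} | {s7} | {s3} | {s5}.

6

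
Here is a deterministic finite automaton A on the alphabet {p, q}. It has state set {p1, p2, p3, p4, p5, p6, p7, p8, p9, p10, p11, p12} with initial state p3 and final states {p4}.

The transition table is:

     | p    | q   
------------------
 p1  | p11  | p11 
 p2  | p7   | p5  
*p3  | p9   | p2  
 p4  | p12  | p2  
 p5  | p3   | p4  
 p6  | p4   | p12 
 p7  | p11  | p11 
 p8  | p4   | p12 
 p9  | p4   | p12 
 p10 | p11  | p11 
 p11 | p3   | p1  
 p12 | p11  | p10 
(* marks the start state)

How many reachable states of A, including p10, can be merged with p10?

3

States {p6,p8} cannot be reached from the start state, so discard them.
Initial partition by acceptance: {p4} | {p1,p2,p3,p5,p7,p9,p10,p11,p12}.
Split {p1,p2,p3,p5,p7,p9,p10,p11,p12} by δ(·,p) → {p1,p2,p3,p5,p7,p10,p11,p12} and {p9}.
On input p, block {p1,p2,p3,p5,p7,p10,p11,p12} splits into {p1,p2,p5,p7,p10,p11,p12} and {p3}.
On input p, block {p1,p2,p5,p7,p10,p11,p12} splits into {p1,p2,p7,p10,p12} and {p5,p11}.
Refine {p1,p2,p7,p10,p12} on symbol p: members go to different blocks, giving {p1,p7,p10,p12} and {p2}.
Split {p1,p7,p10,p12} by δ(·,q) → {p1,p7,p10} and {p12}.
Refine {p5,p11} on symbol q: members go to different blocks, giving {p5} and {p11}.
No further refinement is possible. Final partition (8 blocks): {p4} | {p1,p7,p10} | {p9} | {p3} | {p5} | {p2} | {p12} | {p11}.
The equivalence class containing p10 is {p1,p7,p10}, of size 3.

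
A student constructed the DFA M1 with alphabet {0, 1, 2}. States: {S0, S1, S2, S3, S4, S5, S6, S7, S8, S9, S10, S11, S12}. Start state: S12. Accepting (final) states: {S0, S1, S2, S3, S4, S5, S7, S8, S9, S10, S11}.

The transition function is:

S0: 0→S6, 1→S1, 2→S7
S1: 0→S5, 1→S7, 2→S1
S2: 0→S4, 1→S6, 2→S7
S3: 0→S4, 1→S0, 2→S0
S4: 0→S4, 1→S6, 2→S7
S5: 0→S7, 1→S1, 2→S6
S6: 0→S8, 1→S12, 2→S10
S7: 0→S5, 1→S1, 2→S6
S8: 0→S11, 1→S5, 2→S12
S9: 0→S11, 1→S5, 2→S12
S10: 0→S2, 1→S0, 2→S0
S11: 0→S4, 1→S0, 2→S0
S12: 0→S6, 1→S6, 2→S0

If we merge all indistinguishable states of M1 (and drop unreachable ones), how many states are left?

8

Reachable states from the start: {S0,S1,S2,S4,S5,S6,S7,S8,S10,S11,S12}. Unreachable: {S3,S9} — drop them.
P0 = {S0,S1,S2,S4,S5,S7,S8,S10,S11} | {S6,S12}.
Refine {S0,S1,S2,S4,S5,S7,S8,S10,S11} on symbol 0: members go to different blocks, giving {S1,S2,S4,S5,S7,S8,S10,S11} and {S0}.
On input 1, block {S1,S2,S4,S5,S7,S8,S10,S11} splits into {S1,S5,S7,S8} and {S2,S4} and {S10,S11}.
Refine {S1,S5,S7,S8} on symbol 0: members go to different blocks, giving {S1,S5,S7} and {S8}.
Split {S1,S5,S7} by δ(·,2) → {S5,S7} and {S1}.
On input 0, block {S6,S12} splits into {S6} and {S12}.
Stable partition: {S5,S7} | {S6} | {S0} | {S2,S4} | {S10,S11} | {S8} | {S1} | {S12} — 8 equivalence classes.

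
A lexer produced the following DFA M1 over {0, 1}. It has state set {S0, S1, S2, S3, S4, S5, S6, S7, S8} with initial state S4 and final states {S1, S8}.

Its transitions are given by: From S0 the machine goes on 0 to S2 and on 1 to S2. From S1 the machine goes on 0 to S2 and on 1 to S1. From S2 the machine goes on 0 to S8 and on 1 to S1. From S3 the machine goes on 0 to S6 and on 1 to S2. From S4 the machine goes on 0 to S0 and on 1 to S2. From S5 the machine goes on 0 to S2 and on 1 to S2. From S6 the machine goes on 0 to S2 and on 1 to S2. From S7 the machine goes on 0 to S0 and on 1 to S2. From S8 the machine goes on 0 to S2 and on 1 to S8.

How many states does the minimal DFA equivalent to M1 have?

First remove the unreachable states {S3,S5,S6,S7}; 5 states remain.
Start with accepting vs non-accepting: {S1,S8} | {S0,S2,S4}.
On input 0, block {S0,S2,S4} splits into {S0,S4} and {S2}.
Refine {S0,S4} on symbol 0: members go to different blocks, giving {S0} and {S4}.
The partition is now stable with 4 blocks: {S1,S8} | {S0} | {S2} | {S4}.

4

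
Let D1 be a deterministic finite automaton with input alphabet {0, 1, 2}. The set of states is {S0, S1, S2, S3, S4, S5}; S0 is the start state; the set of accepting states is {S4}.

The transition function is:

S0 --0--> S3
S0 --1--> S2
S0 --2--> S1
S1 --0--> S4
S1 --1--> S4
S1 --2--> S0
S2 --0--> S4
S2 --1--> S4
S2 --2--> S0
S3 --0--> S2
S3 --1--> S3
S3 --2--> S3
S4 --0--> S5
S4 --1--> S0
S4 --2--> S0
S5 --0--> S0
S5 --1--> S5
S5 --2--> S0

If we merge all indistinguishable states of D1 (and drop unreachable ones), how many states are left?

All states are reachable from the start state.
Initial partition by acceptance: {S4} | {S0,S1,S2,S3,S5}.
On input 0, block {S0,S1,S2,S3,S5} splits into {S0,S3,S5} and {S1,S2}.
On input 0, block {S0,S3,S5} splits into {S0,S5} and {S3}.
Refine {S0,S5} on symbol 0: members go to different blocks, giving {S0} and {S5}.
The partition is now stable with 5 blocks: {S4} | {S0} | {S1,S2} | {S3} | {S5}.

5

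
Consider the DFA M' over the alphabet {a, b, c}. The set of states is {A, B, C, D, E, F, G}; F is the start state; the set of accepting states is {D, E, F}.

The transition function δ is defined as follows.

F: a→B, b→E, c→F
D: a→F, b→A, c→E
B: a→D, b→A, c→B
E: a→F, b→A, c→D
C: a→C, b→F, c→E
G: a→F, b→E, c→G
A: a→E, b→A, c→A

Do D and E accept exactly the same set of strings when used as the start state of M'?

Yes

States {C,G} cannot be reached from the start state, so discard them.
Initial partition by acceptance: {D,E,F} | {A,B}.
Refine {D,E,F} on symbol a: members go to different blocks, giving {D,E} and {F}.
Stable partition: {D,E} | {A,B} | {F} — 3 equivalence classes.
D and E lie in the same block of the stable partition, so they are equivalent — no string distinguishes them.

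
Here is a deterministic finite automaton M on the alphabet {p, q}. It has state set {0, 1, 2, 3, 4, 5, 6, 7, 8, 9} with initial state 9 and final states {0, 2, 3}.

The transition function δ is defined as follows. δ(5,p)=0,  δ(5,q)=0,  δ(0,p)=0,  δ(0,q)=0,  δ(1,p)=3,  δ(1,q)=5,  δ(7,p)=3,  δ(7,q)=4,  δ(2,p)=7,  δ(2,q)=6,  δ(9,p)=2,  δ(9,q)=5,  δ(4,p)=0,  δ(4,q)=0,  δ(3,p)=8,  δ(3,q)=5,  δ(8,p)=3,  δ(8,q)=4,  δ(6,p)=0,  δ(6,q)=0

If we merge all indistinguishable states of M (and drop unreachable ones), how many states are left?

4

States {1} cannot be reached from the start state, so discard them.
Start with accepting vs non-accepting: {0,2,3} | {4,5,6,7,8,9}.
Refine {0,2,3} on symbol p: members go to different blocks, giving {2,3} and {0}.
Split {4,5,6,7,8,9} by δ(·,p) → {4,5,6} and {7,8,9}.
No further refinement is possible. Final partition (4 blocks): {2,3} | {4,5,6} | {0} | {7,8,9}.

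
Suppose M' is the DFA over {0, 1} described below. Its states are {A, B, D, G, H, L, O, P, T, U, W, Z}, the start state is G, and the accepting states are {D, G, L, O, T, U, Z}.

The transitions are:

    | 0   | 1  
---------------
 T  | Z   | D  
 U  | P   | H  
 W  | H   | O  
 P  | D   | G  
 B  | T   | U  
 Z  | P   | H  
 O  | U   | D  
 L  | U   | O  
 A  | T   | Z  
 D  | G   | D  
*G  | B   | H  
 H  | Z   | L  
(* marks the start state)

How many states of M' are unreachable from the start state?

No path from G leads to A, W; the other 10 states are all reachable.

2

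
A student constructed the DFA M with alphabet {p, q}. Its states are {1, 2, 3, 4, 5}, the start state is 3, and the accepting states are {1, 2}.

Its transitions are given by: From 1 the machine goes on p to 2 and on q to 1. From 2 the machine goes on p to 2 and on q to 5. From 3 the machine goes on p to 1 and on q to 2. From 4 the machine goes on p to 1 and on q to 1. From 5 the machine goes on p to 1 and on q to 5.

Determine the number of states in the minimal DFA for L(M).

4

Reachable states from the start: {1,2,3,5}. Unreachable: {4} — drop them.
Initial partition by acceptance: {1,2} | {3,5}.
Refine {1,2} on symbol q: members go to different blocks, giving {1} and {2}.
On input q, block {3,5} splits into {3} and {5}.
No further refinement is possible. Final partition (4 blocks): {1} | {3} | {2} | {5}.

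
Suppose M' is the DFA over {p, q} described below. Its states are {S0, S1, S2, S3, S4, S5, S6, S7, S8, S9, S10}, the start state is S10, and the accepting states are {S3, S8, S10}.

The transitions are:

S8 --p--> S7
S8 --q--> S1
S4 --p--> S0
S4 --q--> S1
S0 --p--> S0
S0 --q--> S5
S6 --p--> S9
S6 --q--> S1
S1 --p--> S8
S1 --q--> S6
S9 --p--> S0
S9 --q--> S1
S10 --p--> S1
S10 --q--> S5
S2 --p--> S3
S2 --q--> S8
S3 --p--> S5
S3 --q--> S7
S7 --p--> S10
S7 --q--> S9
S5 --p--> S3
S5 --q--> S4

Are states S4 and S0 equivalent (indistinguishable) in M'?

Yes

Reachable states from the start: {S0,S1,S3,S4,S5,S6,S7,S8,S9,S10}. Unreachable: {S2} — drop them.
Start with accepting vs non-accepting: {S3,S8,S10} | {S0,S1,S4,S5,S6,S7,S9}.
On input p, block {S0,S1,S4,S5,S6,S7,S9} splits into {S0,S4,S6,S9} and {S1,S5,S7}.
Stable partition: {S3,S8,S10} | {S0,S4,S6,S9} | {S1,S5,S7} — 3 equivalence classes.
S4 and S0 lie in the same block of the stable partition, so they are equivalent — no string distinguishes them.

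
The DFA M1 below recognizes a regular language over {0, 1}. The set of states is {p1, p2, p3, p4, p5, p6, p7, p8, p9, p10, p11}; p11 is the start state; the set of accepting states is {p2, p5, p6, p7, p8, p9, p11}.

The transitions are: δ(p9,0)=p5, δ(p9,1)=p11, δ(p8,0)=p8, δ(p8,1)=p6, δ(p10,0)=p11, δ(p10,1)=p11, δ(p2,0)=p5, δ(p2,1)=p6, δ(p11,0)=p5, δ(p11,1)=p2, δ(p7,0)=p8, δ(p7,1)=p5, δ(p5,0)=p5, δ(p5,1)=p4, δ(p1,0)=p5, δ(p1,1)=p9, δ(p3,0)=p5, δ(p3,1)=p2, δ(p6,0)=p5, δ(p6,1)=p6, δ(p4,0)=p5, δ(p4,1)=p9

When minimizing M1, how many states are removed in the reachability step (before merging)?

5

No path from p11 leads to p1, p3, p7, p8, p10; the other 6 states are all reachable.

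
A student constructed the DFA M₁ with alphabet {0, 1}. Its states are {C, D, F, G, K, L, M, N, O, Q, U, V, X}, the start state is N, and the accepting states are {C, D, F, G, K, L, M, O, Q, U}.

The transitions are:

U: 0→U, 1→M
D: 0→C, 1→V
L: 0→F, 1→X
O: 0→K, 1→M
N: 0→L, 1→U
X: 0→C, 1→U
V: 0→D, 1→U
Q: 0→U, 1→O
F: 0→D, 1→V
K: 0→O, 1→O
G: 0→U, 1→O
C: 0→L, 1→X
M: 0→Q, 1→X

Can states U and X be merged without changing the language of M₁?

States {G} cannot be reached from the start state, so discard them.
Initial partition by acceptance: {C,D,F,K,L,M,O,Q,U} | {N,V,X}.
Split {C,D,F,K,L,M,O,Q,U} by δ(·,1) → {C,D,F,L,M} and {K,O,Q,U}.
On input 0, block {C,D,F,L,M} splits into {C,D,F,L} and {M}.
Split {K,O,Q,U} by δ(·,1) → {O,U} and {K,Q}.
Refine {O,U} on symbol 0: members go to different blocks, giving {U} and {O}.
On input 0, block {K,Q} splits into {Q} and {K}.
Stable partition: {C,D,F,L} | {N,V,X} | {U} | {M} | {Q} | {O} | {K} — 7 equivalence classes.
U and X end up in different blocks, so they are distinguishable. For instance, the string 'ε' is accepted from only U.

No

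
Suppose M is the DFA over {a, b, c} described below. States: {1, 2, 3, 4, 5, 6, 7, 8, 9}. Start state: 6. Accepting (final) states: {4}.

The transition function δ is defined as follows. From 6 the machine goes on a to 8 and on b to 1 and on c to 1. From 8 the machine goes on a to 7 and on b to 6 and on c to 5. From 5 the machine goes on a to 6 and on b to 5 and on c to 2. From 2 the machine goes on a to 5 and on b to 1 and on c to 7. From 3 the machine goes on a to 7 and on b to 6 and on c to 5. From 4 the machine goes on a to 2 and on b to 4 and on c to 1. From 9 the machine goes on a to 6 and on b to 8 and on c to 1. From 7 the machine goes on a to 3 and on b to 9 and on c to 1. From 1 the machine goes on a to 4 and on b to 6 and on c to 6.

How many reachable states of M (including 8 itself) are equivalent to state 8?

All states are reachable from the start state.
Start with accepting vs non-accepting: {4} | {1,2,3,5,6,7,8,9}.
Refine {1,2,3,5,6,7,8,9} on symbol a: members go to different blocks, giving {2,3,5,6,7,8,9} and {1}.
Split {2,3,5,6,7,8,9} by δ(·,b) → {3,5,7,8,9} and {2,6}.
On input a, block {3,5,7,8,9} splits into {3,7,8} and {5,9}.
Refine {3,7,8} on symbol b: members go to different blocks, giving {3,8} and {7}.
On input a, block {2,6} splits into {2} and {6}.
Refine {5,9} on symbol b: members go to different blocks, giving {5} and {9}.
Stable partition: {4} | {3,8} | {1} | {2} | {5} | {7} | {6} | {9} — 8 equivalence classes.
The equivalence class containing 8 is {3,8}, of size 2.

2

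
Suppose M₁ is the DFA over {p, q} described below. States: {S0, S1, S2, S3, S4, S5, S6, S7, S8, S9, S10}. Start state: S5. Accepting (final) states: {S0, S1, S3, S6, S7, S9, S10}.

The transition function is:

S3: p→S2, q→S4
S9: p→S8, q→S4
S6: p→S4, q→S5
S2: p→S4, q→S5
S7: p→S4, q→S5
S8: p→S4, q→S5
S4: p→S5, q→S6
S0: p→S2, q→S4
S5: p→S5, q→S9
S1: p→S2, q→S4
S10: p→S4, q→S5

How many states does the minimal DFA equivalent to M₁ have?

Reachable states from the start: {S4,S5,S6,S8,S9}. Unreachable: {S0,S1,S2,S3,S7,S10} — drop them.
Start with accepting vs non-accepting: {S6,S9} | {S4,S5,S8}.
On input q, block {S4,S5,S8} splits into {S4,S5} and {S8}.
Split {S6,S9} by δ(·,p) → {S6} and {S9}.
On input q, block {S4,S5} splits into {S4} and {S5}.
No further refinement is possible. Final partition (5 blocks): {S6} | {S4} | {S8} | {S9} | {S5}.

5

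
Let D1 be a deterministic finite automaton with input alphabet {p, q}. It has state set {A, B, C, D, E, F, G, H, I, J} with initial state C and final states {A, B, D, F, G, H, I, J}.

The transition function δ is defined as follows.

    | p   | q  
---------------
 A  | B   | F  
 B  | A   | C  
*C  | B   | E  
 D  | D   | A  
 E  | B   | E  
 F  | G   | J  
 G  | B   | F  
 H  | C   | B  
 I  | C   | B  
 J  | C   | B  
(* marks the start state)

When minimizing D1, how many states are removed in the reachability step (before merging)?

Starting at C and following transitions, the reachable set is {A, B, C, E, F, G, J}. That leaves D, H, I unreachable — 3 in total.

3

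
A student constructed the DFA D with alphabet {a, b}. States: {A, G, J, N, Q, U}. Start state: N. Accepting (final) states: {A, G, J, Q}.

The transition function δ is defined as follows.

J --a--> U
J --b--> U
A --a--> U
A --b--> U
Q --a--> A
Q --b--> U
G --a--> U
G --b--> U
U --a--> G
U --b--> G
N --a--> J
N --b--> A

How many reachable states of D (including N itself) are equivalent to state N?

2

Reachable states from the start: {A,G,J,N,U}. Unreachable: {Q} — drop them.
P0 = {A,G,J} | {N,U}.
The partition is now stable with 2 blocks: {A,G,J} | {N,U}.
The equivalence class containing N is {N,U}, of size 2.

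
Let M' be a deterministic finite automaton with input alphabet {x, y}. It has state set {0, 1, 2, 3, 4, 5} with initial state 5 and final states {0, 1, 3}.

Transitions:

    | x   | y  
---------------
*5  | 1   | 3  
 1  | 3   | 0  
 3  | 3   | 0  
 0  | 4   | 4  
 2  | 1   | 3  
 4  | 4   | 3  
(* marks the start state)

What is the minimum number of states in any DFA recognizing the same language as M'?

4

First remove the unreachable states {2}; 5 states remain.
P0 = {0,1,3} | {4,5}.
Refine {0,1,3} on symbol x: members go to different blocks, giving {1,3} and {0}.
On input x, block {4,5} splits into {4} and {5}.
The partition is now stable with 4 blocks: {1,3} | {4} | {0} | {5}.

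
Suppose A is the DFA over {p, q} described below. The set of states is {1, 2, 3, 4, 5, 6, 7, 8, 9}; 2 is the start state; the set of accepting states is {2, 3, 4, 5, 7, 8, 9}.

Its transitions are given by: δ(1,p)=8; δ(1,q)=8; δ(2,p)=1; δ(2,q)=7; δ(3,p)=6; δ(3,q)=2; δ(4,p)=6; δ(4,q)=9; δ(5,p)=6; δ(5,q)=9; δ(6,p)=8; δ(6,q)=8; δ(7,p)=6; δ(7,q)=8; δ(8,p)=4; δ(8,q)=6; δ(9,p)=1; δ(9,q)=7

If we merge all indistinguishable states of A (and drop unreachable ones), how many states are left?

5

Reachable states from the start: {1,2,4,6,7,8,9}. Unreachable: {3,5} — drop them.
P0 = {2,4,7,8,9} | {1,6}.
On input p, block {2,4,7,8,9} splits into {2,4,7,9} and {8}.
Refine {2,4,7,9} on symbol q: members go to different blocks, giving {2,4,9} and {7}.
Refine {2,4,9} on symbol q: members go to different blocks, giving {2,9} and {4}.
Stable partition: {2,9} | {1,6} | {8} | {7} | {4} — 5 equivalence classes.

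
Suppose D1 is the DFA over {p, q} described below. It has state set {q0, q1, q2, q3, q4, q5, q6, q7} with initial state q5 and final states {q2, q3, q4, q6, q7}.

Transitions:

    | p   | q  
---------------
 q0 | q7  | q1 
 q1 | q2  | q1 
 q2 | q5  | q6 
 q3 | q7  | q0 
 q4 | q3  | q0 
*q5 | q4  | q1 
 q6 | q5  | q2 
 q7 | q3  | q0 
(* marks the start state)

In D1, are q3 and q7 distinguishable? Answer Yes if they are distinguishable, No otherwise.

Every state is reachable, so we keep all 8.
Initial partition by acceptance: {q2,q3,q4,q6,q7} | {q0,q1,q5}.
Split {q2,q3,q4,q6,q7} by δ(·,p) → {q3,q4,q7} and {q2,q6}.
On input p, block {q0,q1,q5} splits into {q0,q5} and {q1}.
Stable partition: {q3,q4,q7} | {q0,q5} | {q2,q6} | {q1} — 4 equivalence classes.
q3 and q7 lie in the same block of the stable partition, so they are equivalent — no string distinguishes them.

No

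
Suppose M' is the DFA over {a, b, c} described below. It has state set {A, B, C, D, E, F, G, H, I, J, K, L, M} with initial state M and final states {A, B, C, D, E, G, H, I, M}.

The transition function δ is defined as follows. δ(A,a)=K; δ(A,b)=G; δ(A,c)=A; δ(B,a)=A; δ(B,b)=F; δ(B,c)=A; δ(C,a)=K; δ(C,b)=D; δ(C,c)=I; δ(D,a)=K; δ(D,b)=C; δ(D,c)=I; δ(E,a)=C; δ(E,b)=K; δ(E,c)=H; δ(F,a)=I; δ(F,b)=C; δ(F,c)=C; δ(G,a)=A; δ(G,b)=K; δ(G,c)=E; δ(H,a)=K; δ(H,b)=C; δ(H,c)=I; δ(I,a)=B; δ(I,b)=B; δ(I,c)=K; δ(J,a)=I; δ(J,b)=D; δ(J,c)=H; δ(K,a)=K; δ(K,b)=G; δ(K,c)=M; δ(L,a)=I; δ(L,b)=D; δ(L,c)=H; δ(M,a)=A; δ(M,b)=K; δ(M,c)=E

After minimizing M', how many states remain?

8

States {J,L} cannot be reached from the start state, so discard them.
Start with accepting vs non-accepting: {A,B,C,D,E,G,H,I,M} | {F,K}.
On input a, block {A,B,C,D,E,G,H,I,M} splits into {B,E,G,I,M} and {A,C,D,H}.
Refine {B,E,G,I,M} on symbol a: members go to different blocks, giving {B,E,G,M} and {I}.
On input c, block {B,E,G,M} splits into {B,E} and {G,M}.
On input a, block {F,K} splits into {F} and {K}.
Split {B,E} by δ(·,b) → {B} and {E}.
Refine {A,C,D,H} on symbol b: members go to different blocks, giving {C,D,H} and {A}.
Stable partition: {B} | {F} | {C,D,H} | {I} | {G,M} | {K} | {E} | {A} — 8 equivalence classes.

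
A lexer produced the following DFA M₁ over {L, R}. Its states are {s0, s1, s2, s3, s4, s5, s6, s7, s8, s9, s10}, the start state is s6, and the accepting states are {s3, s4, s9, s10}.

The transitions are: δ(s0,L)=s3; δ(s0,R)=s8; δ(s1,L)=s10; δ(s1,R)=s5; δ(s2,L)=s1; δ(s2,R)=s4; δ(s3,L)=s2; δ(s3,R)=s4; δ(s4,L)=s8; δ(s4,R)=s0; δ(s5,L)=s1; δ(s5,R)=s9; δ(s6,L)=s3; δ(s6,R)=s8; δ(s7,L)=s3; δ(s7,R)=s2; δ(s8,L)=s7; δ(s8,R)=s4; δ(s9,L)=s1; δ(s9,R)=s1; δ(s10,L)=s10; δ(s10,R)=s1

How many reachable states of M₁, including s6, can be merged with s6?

2

All states are reachable from the start state.
Initial partition by acceptance: {s3,s4,s9,s10} | {s0,s1,s2,s5,s6,s7,s8}.
Split {s3,s4,s9,s10} by δ(·,L) → {s3,s4,s9} and {s10}.
On input R, block {s3,s4,s9} splits into {s4,s9} and {s3}.
Refine {s0,s1,s2,s5,s6,s7,s8} on symbol L: members go to different blocks, giving {s0,s6,s7} and {s2,s5,s8} and {s1}.
Refine {s4,s9} on symbol L: members go to different blocks, giving {s4} and {s9}.
Refine {s2,s5,s8} on symbol L: members go to different blocks, giving {s2,s5} and {s8}.
On input R, block {s0,s6,s7} splits into {s0,s6} and {s7}.
Refine {s2,s5} on symbol R: members go to different blocks, giving {s2} and {s5}.
No further refinement is possible. Final partition (10 blocks): {s4} | {s0,s6} | {s10} | {s3} | {s2} | {s1} | {s9} | {s8} | {s7} | {s5}.
The equivalence class containing s6 is {s0,s6}, of size 2.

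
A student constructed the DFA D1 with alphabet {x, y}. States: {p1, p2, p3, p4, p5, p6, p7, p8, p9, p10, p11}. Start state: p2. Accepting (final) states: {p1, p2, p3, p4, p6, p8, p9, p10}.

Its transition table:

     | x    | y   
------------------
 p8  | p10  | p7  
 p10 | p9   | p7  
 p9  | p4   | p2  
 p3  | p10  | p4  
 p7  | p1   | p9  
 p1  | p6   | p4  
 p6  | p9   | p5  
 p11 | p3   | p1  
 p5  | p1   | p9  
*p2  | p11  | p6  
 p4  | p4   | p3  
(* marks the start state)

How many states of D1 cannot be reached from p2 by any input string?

Starting at p2 and following transitions, the reachable set is {p1, p2, p3, p4, p5, p6, p7, p9, p10, p11}. That leaves p8 unreachable — 1 in total.

1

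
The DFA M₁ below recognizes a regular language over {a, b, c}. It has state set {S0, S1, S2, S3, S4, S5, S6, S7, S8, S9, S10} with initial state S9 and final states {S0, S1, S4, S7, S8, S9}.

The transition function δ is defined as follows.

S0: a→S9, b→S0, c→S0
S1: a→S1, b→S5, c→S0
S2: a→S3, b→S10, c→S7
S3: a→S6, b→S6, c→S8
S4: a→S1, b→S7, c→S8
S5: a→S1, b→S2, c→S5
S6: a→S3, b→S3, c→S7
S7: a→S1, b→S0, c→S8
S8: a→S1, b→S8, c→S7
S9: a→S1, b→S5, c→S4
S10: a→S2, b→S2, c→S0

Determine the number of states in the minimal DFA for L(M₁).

4

Initial partition by acceptance: {S0,S1,S4,S7,S8,S9} | {S2,S3,S5,S6,S10}.
Refine {S0,S1,S4,S7,S8,S9} on symbol b: members go to different blocks, giving {S0,S4,S7,S8} and {S1,S9}.
Refine {S2,S3,S5,S6,S10} on symbol a: members go to different blocks, giving {S2,S3,S6,S10} and {S5}.
No further refinement is possible. Final partition (4 blocks): {S0,S4,S7,S8} | {S2,S3,S6,S10} | {S1,S9} | {S5}.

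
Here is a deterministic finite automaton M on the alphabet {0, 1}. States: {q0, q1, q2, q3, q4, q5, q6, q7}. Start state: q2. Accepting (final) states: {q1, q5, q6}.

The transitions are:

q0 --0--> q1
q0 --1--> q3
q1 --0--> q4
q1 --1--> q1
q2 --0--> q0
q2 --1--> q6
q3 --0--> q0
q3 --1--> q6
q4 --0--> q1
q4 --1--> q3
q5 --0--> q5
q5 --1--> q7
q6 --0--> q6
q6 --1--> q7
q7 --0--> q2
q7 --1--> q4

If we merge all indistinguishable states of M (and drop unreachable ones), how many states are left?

States {q5} cannot be reached from the start state, so discard them.
Initial partition by acceptance: {q1,q6} | {q0,q2,q3,q4,q7}.
On input 0, block {q1,q6} splits into {q1} and {q6}.
Refine {q0,q2,q3,q4,q7} on symbol 0: members go to different blocks, giving {q2,q3,q7} and {q0,q4}.
Refine {q2,q3,q7} on symbol 0: members go to different blocks, giving {q2,q3} and {q7}.
No further refinement is possible. Final partition (5 blocks): {q1} | {q2,q3} | {q6} | {q0,q4} | {q7}.

5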